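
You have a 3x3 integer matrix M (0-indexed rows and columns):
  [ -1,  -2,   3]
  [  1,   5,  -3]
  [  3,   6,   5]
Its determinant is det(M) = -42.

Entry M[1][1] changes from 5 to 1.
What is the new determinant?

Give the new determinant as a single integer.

det is linear in row 1: changing M[1][1] by delta changes det by delta * cofactor(1,1).
Cofactor C_11 = (-1)^(1+1) * minor(1,1) = -14
Entry delta = 1 - 5 = -4
Det delta = -4 * -14 = 56
New det = -42 + 56 = 14

Answer: 14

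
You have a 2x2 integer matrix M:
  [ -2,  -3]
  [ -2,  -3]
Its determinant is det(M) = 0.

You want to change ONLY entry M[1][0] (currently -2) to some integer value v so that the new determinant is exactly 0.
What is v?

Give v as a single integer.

det is linear in entry M[1][0]: det = old_det + (v - -2) * C_10
Cofactor C_10 = 3
Want det = 0: 0 + (v - -2) * 3 = 0
  (v - -2) = 0 / 3 = 0
  v = -2 + (0) = -2

Answer: -2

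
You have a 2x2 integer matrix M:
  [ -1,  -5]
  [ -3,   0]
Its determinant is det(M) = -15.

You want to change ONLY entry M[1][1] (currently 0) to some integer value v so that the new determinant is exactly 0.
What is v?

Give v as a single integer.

Answer: -15

Derivation:
det is linear in entry M[1][1]: det = old_det + (v - 0) * C_11
Cofactor C_11 = -1
Want det = 0: -15 + (v - 0) * -1 = 0
  (v - 0) = 15 / -1 = -15
  v = 0 + (-15) = -15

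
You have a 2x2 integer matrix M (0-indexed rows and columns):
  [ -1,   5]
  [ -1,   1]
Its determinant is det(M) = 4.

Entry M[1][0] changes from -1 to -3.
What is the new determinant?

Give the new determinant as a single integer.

det is linear in row 1: changing M[1][0] by delta changes det by delta * cofactor(1,0).
Cofactor C_10 = (-1)^(1+0) * minor(1,0) = -5
Entry delta = -3 - -1 = -2
Det delta = -2 * -5 = 10
New det = 4 + 10 = 14

Answer: 14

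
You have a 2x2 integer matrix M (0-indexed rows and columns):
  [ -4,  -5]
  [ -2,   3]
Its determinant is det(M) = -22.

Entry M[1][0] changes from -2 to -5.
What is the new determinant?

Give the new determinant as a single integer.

Answer: -37

Derivation:
det is linear in row 1: changing M[1][0] by delta changes det by delta * cofactor(1,0).
Cofactor C_10 = (-1)^(1+0) * minor(1,0) = 5
Entry delta = -5 - -2 = -3
Det delta = -3 * 5 = -15
New det = -22 + -15 = -37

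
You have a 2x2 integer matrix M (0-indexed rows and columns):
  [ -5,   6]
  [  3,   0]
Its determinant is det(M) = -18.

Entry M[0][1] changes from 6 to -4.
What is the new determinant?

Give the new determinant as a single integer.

Answer: 12

Derivation:
det is linear in row 0: changing M[0][1] by delta changes det by delta * cofactor(0,1).
Cofactor C_01 = (-1)^(0+1) * minor(0,1) = -3
Entry delta = -4 - 6 = -10
Det delta = -10 * -3 = 30
New det = -18 + 30 = 12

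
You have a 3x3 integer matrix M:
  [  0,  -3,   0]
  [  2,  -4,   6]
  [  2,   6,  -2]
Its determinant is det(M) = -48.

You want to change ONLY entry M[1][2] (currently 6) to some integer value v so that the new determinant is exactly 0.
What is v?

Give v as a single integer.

det is linear in entry M[1][2]: det = old_det + (v - 6) * C_12
Cofactor C_12 = -6
Want det = 0: -48 + (v - 6) * -6 = 0
  (v - 6) = 48 / -6 = -8
  v = 6 + (-8) = -2

Answer: -2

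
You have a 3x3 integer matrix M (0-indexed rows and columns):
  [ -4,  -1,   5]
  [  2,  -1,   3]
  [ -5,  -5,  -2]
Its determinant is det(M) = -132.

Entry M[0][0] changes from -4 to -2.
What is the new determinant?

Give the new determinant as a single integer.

det is linear in row 0: changing M[0][0] by delta changes det by delta * cofactor(0,0).
Cofactor C_00 = (-1)^(0+0) * minor(0,0) = 17
Entry delta = -2 - -4 = 2
Det delta = 2 * 17 = 34
New det = -132 + 34 = -98

Answer: -98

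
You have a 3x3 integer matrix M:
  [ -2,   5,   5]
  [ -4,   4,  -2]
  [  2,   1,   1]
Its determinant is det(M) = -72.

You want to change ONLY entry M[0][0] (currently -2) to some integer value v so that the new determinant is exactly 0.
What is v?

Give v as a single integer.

det is linear in entry M[0][0]: det = old_det + (v - -2) * C_00
Cofactor C_00 = 6
Want det = 0: -72 + (v - -2) * 6 = 0
  (v - -2) = 72 / 6 = 12
  v = -2 + (12) = 10

Answer: 10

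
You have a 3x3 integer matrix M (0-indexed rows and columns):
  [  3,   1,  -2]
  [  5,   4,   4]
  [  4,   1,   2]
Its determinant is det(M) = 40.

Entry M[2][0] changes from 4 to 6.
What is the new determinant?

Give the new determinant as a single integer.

Answer: 64

Derivation:
det is linear in row 2: changing M[2][0] by delta changes det by delta * cofactor(2,0).
Cofactor C_20 = (-1)^(2+0) * minor(2,0) = 12
Entry delta = 6 - 4 = 2
Det delta = 2 * 12 = 24
New det = 40 + 24 = 64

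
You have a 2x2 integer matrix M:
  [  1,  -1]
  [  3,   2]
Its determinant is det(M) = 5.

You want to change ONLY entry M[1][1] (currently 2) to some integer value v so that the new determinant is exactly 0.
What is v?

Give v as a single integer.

det is linear in entry M[1][1]: det = old_det + (v - 2) * C_11
Cofactor C_11 = 1
Want det = 0: 5 + (v - 2) * 1 = 0
  (v - 2) = -5 / 1 = -5
  v = 2 + (-5) = -3

Answer: -3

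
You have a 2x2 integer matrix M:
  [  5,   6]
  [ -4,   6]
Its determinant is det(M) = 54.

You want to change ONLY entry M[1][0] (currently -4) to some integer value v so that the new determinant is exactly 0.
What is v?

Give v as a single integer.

Answer: 5

Derivation:
det is linear in entry M[1][0]: det = old_det + (v - -4) * C_10
Cofactor C_10 = -6
Want det = 0: 54 + (v - -4) * -6 = 0
  (v - -4) = -54 / -6 = 9
  v = -4 + (9) = 5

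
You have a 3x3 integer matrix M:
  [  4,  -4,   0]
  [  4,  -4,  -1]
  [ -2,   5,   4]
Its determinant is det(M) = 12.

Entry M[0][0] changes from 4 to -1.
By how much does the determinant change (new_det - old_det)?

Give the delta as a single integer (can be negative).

Answer: 55

Derivation:
Cofactor C_00 = -11
Entry delta = -1 - 4 = -5
Det delta = entry_delta * cofactor = -5 * -11 = 55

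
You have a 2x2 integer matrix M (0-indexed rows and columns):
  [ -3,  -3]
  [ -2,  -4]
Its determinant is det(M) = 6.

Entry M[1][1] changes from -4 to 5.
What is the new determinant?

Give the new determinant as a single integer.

det is linear in row 1: changing M[1][1] by delta changes det by delta * cofactor(1,1).
Cofactor C_11 = (-1)^(1+1) * minor(1,1) = -3
Entry delta = 5 - -4 = 9
Det delta = 9 * -3 = -27
New det = 6 + -27 = -21

Answer: -21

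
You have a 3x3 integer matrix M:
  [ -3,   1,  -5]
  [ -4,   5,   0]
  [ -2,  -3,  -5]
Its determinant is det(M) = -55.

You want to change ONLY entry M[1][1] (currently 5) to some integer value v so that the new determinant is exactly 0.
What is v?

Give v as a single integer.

Answer: 16

Derivation:
det is linear in entry M[1][1]: det = old_det + (v - 5) * C_11
Cofactor C_11 = 5
Want det = 0: -55 + (v - 5) * 5 = 0
  (v - 5) = 55 / 5 = 11
  v = 5 + (11) = 16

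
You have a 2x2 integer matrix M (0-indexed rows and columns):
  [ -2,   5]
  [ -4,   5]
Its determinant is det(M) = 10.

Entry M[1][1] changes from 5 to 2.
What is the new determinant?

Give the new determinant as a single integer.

det is linear in row 1: changing M[1][1] by delta changes det by delta * cofactor(1,1).
Cofactor C_11 = (-1)^(1+1) * minor(1,1) = -2
Entry delta = 2 - 5 = -3
Det delta = -3 * -2 = 6
New det = 10 + 6 = 16

Answer: 16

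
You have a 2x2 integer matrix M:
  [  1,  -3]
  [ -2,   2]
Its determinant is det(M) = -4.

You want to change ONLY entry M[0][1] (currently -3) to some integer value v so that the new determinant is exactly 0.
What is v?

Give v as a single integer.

det is linear in entry M[0][1]: det = old_det + (v - -3) * C_01
Cofactor C_01 = 2
Want det = 0: -4 + (v - -3) * 2 = 0
  (v - -3) = 4 / 2 = 2
  v = -3 + (2) = -1

Answer: -1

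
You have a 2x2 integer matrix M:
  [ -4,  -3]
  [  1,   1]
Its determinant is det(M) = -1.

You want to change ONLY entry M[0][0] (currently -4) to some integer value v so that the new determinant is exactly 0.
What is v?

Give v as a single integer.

Answer: -3

Derivation:
det is linear in entry M[0][0]: det = old_det + (v - -4) * C_00
Cofactor C_00 = 1
Want det = 0: -1 + (v - -4) * 1 = 0
  (v - -4) = 1 / 1 = 1
  v = -4 + (1) = -3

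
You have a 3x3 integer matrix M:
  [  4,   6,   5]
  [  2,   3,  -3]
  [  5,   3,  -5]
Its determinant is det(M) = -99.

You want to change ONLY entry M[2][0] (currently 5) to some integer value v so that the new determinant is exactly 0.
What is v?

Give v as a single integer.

Answer: 2

Derivation:
det is linear in entry M[2][0]: det = old_det + (v - 5) * C_20
Cofactor C_20 = -33
Want det = 0: -99 + (v - 5) * -33 = 0
  (v - 5) = 99 / -33 = -3
  v = 5 + (-3) = 2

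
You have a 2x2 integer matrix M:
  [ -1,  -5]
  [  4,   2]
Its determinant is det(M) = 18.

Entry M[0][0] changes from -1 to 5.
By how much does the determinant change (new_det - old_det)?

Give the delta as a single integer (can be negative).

Cofactor C_00 = 2
Entry delta = 5 - -1 = 6
Det delta = entry_delta * cofactor = 6 * 2 = 12

Answer: 12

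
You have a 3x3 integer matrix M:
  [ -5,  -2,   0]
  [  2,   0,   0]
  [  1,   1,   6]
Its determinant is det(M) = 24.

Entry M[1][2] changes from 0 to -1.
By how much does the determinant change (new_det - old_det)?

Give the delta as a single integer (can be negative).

Cofactor C_12 = 3
Entry delta = -1 - 0 = -1
Det delta = entry_delta * cofactor = -1 * 3 = -3

Answer: -3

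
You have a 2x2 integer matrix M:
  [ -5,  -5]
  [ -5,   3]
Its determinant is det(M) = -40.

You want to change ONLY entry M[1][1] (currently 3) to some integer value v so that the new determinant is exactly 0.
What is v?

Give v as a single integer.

det is linear in entry M[1][1]: det = old_det + (v - 3) * C_11
Cofactor C_11 = -5
Want det = 0: -40 + (v - 3) * -5 = 0
  (v - 3) = 40 / -5 = -8
  v = 3 + (-8) = -5

Answer: -5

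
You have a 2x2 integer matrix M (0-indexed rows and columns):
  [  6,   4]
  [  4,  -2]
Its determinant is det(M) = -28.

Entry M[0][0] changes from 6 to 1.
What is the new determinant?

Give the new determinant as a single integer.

Answer: -18

Derivation:
det is linear in row 0: changing M[0][0] by delta changes det by delta * cofactor(0,0).
Cofactor C_00 = (-1)^(0+0) * minor(0,0) = -2
Entry delta = 1 - 6 = -5
Det delta = -5 * -2 = 10
New det = -28 + 10 = -18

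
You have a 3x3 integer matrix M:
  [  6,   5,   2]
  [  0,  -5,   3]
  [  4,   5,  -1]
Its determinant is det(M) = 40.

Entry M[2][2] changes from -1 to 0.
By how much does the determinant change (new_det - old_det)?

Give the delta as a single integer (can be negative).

Answer: -30

Derivation:
Cofactor C_22 = -30
Entry delta = 0 - -1 = 1
Det delta = entry_delta * cofactor = 1 * -30 = -30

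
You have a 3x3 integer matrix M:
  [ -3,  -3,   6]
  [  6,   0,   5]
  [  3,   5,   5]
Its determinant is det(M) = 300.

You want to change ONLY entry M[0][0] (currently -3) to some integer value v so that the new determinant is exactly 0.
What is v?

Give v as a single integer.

Answer: 9

Derivation:
det is linear in entry M[0][0]: det = old_det + (v - -3) * C_00
Cofactor C_00 = -25
Want det = 0: 300 + (v - -3) * -25 = 0
  (v - -3) = -300 / -25 = 12
  v = -3 + (12) = 9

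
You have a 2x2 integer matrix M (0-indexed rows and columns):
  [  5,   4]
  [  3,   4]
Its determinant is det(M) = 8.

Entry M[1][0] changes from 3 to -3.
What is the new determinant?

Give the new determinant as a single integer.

Answer: 32

Derivation:
det is linear in row 1: changing M[1][0] by delta changes det by delta * cofactor(1,0).
Cofactor C_10 = (-1)^(1+0) * minor(1,0) = -4
Entry delta = -3 - 3 = -6
Det delta = -6 * -4 = 24
New det = 8 + 24 = 32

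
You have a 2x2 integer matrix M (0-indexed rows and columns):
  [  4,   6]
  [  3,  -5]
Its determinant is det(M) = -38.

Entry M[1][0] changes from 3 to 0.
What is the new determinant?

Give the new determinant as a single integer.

det is linear in row 1: changing M[1][0] by delta changes det by delta * cofactor(1,0).
Cofactor C_10 = (-1)^(1+0) * minor(1,0) = -6
Entry delta = 0 - 3 = -3
Det delta = -3 * -6 = 18
New det = -38 + 18 = -20

Answer: -20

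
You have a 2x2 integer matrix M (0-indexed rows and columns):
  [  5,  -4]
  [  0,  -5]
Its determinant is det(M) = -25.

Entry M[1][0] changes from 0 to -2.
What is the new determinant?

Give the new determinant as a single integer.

det is linear in row 1: changing M[1][0] by delta changes det by delta * cofactor(1,0).
Cofactor C_10 = (-1)^(1+0) * minor(1,0) = 4
Entry delta = -2 - 0 = -2
Det delta = -2 * 4 = -8
New det = -25 + -8 = -33

Answer: -33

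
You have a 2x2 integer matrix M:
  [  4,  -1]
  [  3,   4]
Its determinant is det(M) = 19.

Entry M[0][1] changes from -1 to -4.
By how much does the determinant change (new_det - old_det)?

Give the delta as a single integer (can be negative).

Answer: 9

Derivation:
Cofactor C_01 = -3
Entry delta = -4 - -1 = -3
Det delta = entry_delta * cofactor = -3 * -3 = 9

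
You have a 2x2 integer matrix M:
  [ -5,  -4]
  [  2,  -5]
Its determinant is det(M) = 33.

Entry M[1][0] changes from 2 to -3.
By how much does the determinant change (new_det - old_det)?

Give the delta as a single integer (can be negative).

Cofactor C_10 = 4
Entry delta = -3 - 2 = -5
Det delta = entry_delta * cofactor = -5 * 4 = -20

Answer: -20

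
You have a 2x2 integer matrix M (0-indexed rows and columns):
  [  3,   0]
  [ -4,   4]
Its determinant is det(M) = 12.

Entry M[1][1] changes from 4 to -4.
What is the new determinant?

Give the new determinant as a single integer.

Answer: -12

Derivation:
det is linear in row 1: changing M[1][1] by delta changes det by delta * cofactor(1,1).
Cofactor C_11 = (-1)^(1+1) * minor(1,1) = 3
Entry delta = -4 - 4 = -8
Det delta = -8 * 3 = -24
New det = 12 + -24 = -12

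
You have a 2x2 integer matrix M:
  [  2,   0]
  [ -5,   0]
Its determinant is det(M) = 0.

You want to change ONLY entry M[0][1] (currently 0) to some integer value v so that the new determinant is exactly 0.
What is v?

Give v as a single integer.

Answer: 0

Derivation:
det is linear in entry M[0][1]: det = old_det + (v - 0) * C_01
Cofactor C_01 = 5
Want det = 0: 0 + (v - 0) * 5 = 0
  (v - 0) = 0 / 5 = 0
  v = 0 + (0) = 0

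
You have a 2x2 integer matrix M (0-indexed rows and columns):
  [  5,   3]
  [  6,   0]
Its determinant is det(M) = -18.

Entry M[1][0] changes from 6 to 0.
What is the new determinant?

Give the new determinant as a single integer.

Answer: 0

Derivation:
det is linear in row 1: changing M[1][0] by delta changes det by delta * cofactor(1,0).
Cofactor C_10 = (-1)^(1+0) * minor(1,0) = -3
Entry delta = 0 - 6 = -6
Det delta = -6 * -3 = 18
New det = -18 + 18 = 0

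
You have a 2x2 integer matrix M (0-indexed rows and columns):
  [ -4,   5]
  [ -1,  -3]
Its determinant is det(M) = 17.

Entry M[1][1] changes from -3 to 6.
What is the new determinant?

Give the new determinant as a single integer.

Answer: -19

Derivation:
det is linear in row 1: changing M[1][1] by delta changes det by delta * cofactor(1,1).
Cofactor C_11 = (-1)^(1+1) * minor(1,1) = -4
Entry delta = 6 - -3 = 9
Det delta = 9 * -4 = -36
New det = 17 + -36 = -19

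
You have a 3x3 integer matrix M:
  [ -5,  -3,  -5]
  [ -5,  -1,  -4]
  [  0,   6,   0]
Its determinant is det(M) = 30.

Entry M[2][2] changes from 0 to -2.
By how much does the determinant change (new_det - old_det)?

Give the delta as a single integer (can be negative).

Answer: 20

Derivation:
Cofactor C_22 = -10
Entry delta = -2 - 0 = -2
Det delta = entry_delta * cofactor = -2 * -10 = 20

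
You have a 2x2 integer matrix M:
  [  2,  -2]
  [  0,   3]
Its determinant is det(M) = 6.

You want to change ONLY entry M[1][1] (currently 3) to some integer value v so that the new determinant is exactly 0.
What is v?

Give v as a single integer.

det is linear in entry M[1][1]: det = old_det + (v - 3) * C_11
Cofactor C_11 = 2
Want det = 0: 6 + (v - 3) * 2 = 0
  (v - 3) = -6 / 2 = -3
  v = 3 + (-3) = 0

Answer: 0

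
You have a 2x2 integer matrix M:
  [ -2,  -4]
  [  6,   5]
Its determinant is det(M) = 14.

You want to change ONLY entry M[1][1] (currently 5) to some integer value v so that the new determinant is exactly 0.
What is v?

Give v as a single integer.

det is linear in entry M[1][1]: det = old_det + (v - 5) * C_11
Cofactor C_11 = -2
Want det = 0: 14 + (v - 5) * -2 = 0
  (v - 5) = -14 / -2 = 7
  v = 5 + (7) = 12

Answer: 12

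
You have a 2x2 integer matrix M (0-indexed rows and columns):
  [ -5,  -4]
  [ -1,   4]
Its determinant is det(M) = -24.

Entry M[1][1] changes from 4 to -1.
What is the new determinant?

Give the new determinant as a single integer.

Answer: 1

Derivation:
det is linear in row 1: changing M[1][1] by delta changes det by delta * cofactor(1,1).
Cofactor C_11 = (-1)^(1+1) * minor(1,1) = -5
Entry delta = -1 - 4 = -5
Det delta = -5 * -5 = 25
New det = -24 + 25 = 1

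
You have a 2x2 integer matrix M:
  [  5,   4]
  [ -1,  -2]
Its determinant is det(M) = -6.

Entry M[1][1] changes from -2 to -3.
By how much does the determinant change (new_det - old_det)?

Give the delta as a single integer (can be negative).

Cofactor C_11 = 5
Entry delta = -3 - -2 = -1
Det delta = entry_delta * cofactor = -1 * 5 = -5

Answer: -5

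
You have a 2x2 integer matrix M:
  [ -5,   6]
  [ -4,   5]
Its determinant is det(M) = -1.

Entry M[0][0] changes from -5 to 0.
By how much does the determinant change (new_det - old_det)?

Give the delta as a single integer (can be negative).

Cofactor C_00 = 5
Entry delta = 0 - -5 = 5
Det delta = entry_delta * cofactor = 5 * 5 = 25

Answer: 25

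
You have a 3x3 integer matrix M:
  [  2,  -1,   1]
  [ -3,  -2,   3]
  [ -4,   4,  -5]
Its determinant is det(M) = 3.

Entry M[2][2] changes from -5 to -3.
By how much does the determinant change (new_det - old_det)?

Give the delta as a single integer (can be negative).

Answer: -14

Derivation:
Cofactor C_22 = -7
Entry delta = -3 - -5 = 2
Det delta = entry_delta * cofactor = 2 * -7 = -14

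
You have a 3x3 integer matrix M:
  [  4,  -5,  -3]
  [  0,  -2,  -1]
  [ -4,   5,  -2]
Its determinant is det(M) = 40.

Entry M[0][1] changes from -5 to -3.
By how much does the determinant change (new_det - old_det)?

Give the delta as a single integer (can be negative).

Answer: 8

Derivation:
Cofactor C_01 = 4
Entry delta = -3 - -5 = 2
Det delta = entry_delta * cofactor = 2 * 4 = 8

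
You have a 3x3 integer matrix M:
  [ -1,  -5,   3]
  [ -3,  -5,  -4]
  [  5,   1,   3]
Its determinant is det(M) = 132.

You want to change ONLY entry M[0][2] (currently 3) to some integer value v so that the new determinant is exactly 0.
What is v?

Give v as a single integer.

det is linear in entry M[0][2]: det = old_det + (v - 3) * C_02
Cofactor C_02 = 22
Want det = 0: 132 + (v - 3) * 22 = 0
  (v - 3) = -132 / 22 = -6
  v = 3 + (-6) = -3

Answer: -3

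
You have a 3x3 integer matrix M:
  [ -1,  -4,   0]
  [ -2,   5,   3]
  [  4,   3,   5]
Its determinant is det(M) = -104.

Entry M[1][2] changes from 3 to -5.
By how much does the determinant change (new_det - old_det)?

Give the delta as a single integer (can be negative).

Cofactor C_12 = -13
Entry delta = -5 - 3 = -8
Det delta = entry_delta * cofactor = -8 * -13 = 104

Answer: 104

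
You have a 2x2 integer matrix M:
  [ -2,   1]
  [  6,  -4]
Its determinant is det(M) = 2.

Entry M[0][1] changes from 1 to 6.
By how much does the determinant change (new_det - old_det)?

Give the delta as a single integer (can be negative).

Answer: -30

Derivation:
Cofactor C_01 = -6
Entry delta = 6 - 1 = 5
Det delta = entry_delta * cofactor = 5 * -6 = -30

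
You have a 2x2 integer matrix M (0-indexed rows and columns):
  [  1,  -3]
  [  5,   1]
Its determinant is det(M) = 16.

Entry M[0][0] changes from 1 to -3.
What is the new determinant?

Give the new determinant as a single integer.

Answer: 12

Derivation:
det is linear in row 0: changing M[0][0] by delta changes det by delta * cofactor(0,0).
Cofactor C_00 = (-1)^(0+0) * minor(0,0) = 1
Entry delta = -3 - 1 = -4
Det delta = -4 * 1 = -4
New det = 16 + -4 = 12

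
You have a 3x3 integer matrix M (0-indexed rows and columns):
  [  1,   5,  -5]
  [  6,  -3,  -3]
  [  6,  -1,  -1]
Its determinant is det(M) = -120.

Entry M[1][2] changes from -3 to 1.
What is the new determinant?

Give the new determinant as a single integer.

det is linear in row 1: changing M[1][2] by delta changes det by delta * cofactor(1,2).
Cofactor C_12 = (-1)^(1+2) * minor(1,2) = 31
Entry delta = 1 - -3 = 4
Det delta = 4 * 31 = 124
New det = -120 + 124 = 4

Answer: 4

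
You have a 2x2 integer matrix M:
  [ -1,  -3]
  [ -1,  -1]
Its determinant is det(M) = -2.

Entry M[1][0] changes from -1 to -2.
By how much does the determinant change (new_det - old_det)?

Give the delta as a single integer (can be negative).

Cofactor C_10 = 3
Entry delta = -2 - -1 = -1
Det delta = entry_delta * cofactor = -1 * 3 = -3

Answer: -3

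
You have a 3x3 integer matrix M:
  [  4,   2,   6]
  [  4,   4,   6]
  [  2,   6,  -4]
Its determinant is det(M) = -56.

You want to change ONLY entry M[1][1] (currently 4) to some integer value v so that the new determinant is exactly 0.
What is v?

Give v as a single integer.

det is linear in entry M[1][1]: det = old_det + (v - 4) * C_11
Cofactor C_11 = -28
Want det = 0: -56 + (v - 4) * -28 = 0
  (v - 4) = 56 / -28 = -2
  v = 4 + (-2) = 2

Answer: 2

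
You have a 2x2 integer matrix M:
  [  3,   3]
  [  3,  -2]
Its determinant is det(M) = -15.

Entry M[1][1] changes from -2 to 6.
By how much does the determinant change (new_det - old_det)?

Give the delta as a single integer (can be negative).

Cofactor C_11 = 3
Entry delta = 6 - -2 = 8
Det delta = entry_delta * cofactor = 8 * 3 = 24

Answer: 24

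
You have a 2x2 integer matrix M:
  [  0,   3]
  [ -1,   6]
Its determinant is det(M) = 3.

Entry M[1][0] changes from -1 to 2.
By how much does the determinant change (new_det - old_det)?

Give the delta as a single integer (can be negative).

Cofactor C_10 = -3
Entry delta = 2 - -1 = 3
Det delta = entry_delta * cofactor = 3 * -3 = -9

Answer: -9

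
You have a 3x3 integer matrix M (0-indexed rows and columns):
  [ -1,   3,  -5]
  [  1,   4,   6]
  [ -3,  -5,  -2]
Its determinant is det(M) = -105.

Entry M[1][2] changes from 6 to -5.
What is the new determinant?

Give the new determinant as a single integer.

Answer: 49

Derivation:
det is linear in row 1: changing M[1][2] by delta changes det by delta * cofactor(1,2).
Cofactor C_12 = (-1)^(1+2) * minor(1,2) = -14
Entry delta = -5 - 6 = -11
Det delta = -11 * -14 = 154
New det = -105 + 154 = 49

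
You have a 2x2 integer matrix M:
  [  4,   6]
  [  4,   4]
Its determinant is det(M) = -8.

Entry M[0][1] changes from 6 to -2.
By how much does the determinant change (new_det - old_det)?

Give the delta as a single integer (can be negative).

Cofactor C_01 = -4
Entry delta = -2 - 6 = -8
Det delta = entry_delta * cofactor = -8 * -4 = 32

Answer: 32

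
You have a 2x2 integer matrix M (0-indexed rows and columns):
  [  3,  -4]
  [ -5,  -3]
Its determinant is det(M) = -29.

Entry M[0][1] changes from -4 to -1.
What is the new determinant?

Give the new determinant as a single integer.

Answer: -14

Derivation:
det is linear in row 0: changing M[0][1] by delta changes det by delta * cofactor(0,1).
Cofactor C_01 = (-1)^(0+1) * minor(0,1) = 5
Entry delta = -1 - -4 = 3
Det delta = 3 * 5 = 15
New det = -29 + 15 = -14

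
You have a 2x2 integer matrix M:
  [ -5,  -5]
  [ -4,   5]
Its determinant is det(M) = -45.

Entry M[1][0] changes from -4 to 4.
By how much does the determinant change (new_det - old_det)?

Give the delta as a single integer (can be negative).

Answer: 40

Derivation:
Cofactor C_10 = 5
Entry delta = 4 - -4 = 8
Det delta = entry_delta * cofactor = 8 * 5 = 40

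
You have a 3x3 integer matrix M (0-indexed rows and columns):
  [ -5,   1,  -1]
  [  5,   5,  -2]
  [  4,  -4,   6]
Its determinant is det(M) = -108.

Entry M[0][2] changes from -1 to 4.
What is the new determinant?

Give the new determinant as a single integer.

det is linear in row 0: changing M[0][2] by delta changes det by delta * cofactor(0,2).
Cofactor C_02 = (-1)^(0+2) * minor(0,2) = -40
Entry delta = 4 - -1 = 5
Det delta = 5 * -40 = -200
New det = -108 + -200 = -308

Answer: -308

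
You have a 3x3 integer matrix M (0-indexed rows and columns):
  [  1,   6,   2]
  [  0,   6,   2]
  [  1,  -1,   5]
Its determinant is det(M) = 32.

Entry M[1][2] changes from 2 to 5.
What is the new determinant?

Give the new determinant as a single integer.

det is linear in row 1: changing M[1][2] by delta changes det by delta * cofactor(1,2).
Cofactor C_12 = (-1)^(1+2) * minor(1,2) = 7
Entry delta = 5 - 2 = 3
Det delta = 3 * 7 = 21
New det = 32 + 21 = 53

Answer: 53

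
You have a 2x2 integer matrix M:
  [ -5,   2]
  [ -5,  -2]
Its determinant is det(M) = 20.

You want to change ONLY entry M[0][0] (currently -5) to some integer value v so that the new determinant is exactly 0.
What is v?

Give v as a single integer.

Answer: 5

Derivation:
det is linear in entry M[0][0]: det = old_det + (v - -5) * C_00
Cofactor C_00 = -2
Want det = 0: 20 + (v - -5) * -2 = 0
  (v - -5) = -20 / -2 = 10
  v = -5 + (10) = 5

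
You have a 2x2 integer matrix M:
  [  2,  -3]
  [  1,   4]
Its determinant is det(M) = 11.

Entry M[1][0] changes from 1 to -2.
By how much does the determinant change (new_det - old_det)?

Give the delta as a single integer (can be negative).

Cofactor C_10 = 3
Entry delta = -2 - 1 = -3
Det delta = entry_delta * cofactor = -3 * 3 = -9

Answer: -9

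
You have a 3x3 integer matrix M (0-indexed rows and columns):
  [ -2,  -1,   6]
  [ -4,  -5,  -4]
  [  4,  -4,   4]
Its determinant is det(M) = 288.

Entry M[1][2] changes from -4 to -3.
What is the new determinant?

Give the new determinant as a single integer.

Answer: 276

Derivation:
det is linear in row 1: changing M[1][2] by delta changes det by delta * cofactor(1,2).
Cofactor C_12 = (-1)^(1+2) * minor(1,2) = -12
Entry delta = -3 - -4 = 1
Det delta = 1 * -12 = -12
New det = 288 + -12 = 276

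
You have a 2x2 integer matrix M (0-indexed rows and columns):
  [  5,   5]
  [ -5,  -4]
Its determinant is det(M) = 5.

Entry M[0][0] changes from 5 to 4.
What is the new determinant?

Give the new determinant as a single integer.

det is linear in row 0: changing M[0][0] by delta changes det by delta * cofactor(0,0).
Cofactor C_00 = (-1)^(0+0) * minor(0,0) = -4
Entry delta = 4 - 5 = -1
Det delta = -1 * -4 = 4
New det = 5 + 4 = 9

Answer: 9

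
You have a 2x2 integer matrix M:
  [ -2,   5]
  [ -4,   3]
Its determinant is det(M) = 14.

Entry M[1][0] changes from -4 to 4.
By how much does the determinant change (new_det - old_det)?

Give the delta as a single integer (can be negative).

Cofactor C_10 = -5
Entry delta = 4 - -4 = 8
Det delta = entry_delta * cofactor = 8 * -5 = -40

Answer: -40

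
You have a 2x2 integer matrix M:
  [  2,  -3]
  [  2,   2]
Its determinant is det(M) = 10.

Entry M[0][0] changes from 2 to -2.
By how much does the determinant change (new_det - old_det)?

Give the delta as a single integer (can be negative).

Answer: -8

Derivation:
Cofactor C_00 = 2
Entry delta = -2 - 2 = -4
Det delta = entry_delta * cofactor = -4 * 2 = -8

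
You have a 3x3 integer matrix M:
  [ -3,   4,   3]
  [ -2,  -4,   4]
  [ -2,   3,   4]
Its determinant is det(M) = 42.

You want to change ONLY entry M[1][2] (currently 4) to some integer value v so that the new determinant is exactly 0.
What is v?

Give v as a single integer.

det is linear in entry M[1][2]: det = old_det + (v - 4) * C_12
Cofactor C_12 = 1
Want det = 0: 42 + (v - 4) * 1 = 0
  (v - 4) = -42 / 1 = -42
  v = 4 + (-42) = -38

Answer: -38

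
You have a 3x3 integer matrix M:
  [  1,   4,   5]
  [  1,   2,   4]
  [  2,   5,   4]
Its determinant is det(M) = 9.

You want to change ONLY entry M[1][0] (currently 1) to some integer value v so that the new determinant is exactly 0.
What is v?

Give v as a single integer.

det is linear in entry M[1][0]: det = old_det + (v - 1) * C_10
Cofactor C_10 = 9
Want det = 0: 9 + (v - 1) * 9 = 0
  (v - 1) = -9 / 9 = -1
  v = 1 + (-1) = 0

Answer: 0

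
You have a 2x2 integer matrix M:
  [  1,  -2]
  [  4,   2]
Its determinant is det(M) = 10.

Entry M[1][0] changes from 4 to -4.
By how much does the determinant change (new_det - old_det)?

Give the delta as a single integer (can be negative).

Answer: -16

Derivation:
Cofactor C_10 = 2
Entry delta = -4 - 4 = -8
Det delta = entry_delta * cofactor = -8 * 2 = -16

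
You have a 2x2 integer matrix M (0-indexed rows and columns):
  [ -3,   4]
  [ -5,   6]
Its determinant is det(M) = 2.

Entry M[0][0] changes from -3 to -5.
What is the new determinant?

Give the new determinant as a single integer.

det is linear in row 0: changing M[0][0] by delta changes det by delta * cofactor(0,0).
Cofactor C_00 = (-1)^(0+0) * minor(0,0) = 6
Entry delta = -5 - -3 = -2
Det delta = -2 * 6 = -12
New det = 2 + -12 = -10

Answer: -10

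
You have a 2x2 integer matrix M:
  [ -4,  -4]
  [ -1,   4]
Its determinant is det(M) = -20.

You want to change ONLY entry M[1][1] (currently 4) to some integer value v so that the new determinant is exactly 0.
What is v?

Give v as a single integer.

Answer: -1

Derivation:
det is linear in entry M[1][1]: det = old_det + (v - 4) * C_11
Cofactor C_11 = -4
Want det = 0: -20 + (v - 4) * -4 = 0
  (v - 4) = 20 / -4 = -5
  v = 4 + (-5) = -1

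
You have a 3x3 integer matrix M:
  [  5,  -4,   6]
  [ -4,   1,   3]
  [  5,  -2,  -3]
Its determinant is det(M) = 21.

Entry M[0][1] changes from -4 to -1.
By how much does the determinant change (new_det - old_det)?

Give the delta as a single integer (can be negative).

Answer: 9

Derivation:
Cofactor C_01 = 3
Entry delta = -1 - -4 = 3
Det delta = entry_delta * cofactor = 3 * 3 = 9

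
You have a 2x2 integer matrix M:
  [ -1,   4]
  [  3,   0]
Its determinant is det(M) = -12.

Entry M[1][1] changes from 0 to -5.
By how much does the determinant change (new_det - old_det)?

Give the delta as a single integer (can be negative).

Cofactor C_11 = -1
Entry delta = -5 - 0 = -5
Det delta = entry_delta * cofactor = -5 * -1 = 5

Answer: 5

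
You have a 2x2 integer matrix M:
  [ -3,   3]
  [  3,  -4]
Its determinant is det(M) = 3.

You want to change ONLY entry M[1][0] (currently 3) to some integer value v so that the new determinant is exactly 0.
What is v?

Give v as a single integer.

Answer: 4

Derivation:
det is linear in entry M[1][0]: det = old_det + (v - 3) * C_10
Cofactor C_10 = -3
Want det = 0: 3 + (v - 3) * -3 = 0
  (v - 3) = -3 / -3 = 1
  v = 3 + (1) = 4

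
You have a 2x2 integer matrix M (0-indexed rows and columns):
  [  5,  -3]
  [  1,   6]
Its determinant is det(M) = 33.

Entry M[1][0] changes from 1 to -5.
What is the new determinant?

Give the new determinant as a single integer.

det is linear in row 1: changing M[1][0] by delta changes det by delta * cofactor(1,0).
Cofactor C_10 = (-1)^(1+0) * minor(1,0) = 3
Entry delta = -5 - 1 = -6
Det delta = -6 * 3 = -18
New det = 33 + -18 = 15

Answer: 15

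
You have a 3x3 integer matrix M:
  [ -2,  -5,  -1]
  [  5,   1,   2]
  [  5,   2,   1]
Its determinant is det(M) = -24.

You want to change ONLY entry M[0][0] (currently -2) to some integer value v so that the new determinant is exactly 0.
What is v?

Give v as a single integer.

det is linear in entry M[0][0]: det = old_det + (v - -2) * C_00
Cofactor C_00 = -3
Want det = 0: -24 + (v - -2) * -3 = 0
  (v - -2) = 24 / -3 = -8
  v = -2 + (-8) = -10

Answer: -10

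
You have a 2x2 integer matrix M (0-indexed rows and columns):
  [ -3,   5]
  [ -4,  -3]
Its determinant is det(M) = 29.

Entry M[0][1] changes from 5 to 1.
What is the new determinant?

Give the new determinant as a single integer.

det is linear in row 0: changing M[0][1] by delta changes det by delta * cofactor(0,1).
Cofactor C_01 = (-1)^(0+1) * minor(0,1) = 4
Entry delta = 1 - 5 = -4
Det delta = -4 * 4 = -16
New det = 29 + -16 = 13

Answer: 13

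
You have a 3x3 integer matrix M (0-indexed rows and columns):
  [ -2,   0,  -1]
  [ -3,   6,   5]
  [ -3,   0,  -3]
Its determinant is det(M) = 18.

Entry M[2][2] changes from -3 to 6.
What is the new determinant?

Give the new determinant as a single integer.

det is linear in row 2: changing M[2][2] by delta changes det by delta * cofactor(2,2).
Cofactor C_22 = (-1)^(2+2) * minor(2,2) = -12
Entry delta = 6 - -3 = 9
Det delta = 9 * -12 = -108
New det = 18 + -108 = -90

Answer: -90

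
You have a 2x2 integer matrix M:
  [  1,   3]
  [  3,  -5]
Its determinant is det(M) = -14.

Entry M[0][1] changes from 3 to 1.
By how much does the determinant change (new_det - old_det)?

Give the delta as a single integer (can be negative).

Cofactor C_01 = -3
Entry delta = 1 - 3 = -2
Det delta = entry_delta * cofactor = -2 * -3 = 6

Answer: 6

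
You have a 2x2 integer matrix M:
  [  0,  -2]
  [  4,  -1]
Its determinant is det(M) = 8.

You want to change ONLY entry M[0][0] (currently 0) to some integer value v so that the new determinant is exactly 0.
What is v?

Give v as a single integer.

det is linear in entry M[0][0]: det = old_det + (v - 0) * C_00
Cofactor C_00 = -1
Want det = 0: 8 + (v - 0) * -1 = 0
  (v - 0) = -8 / -1 = 8
  v = 0 + (8) = 8

Answer: 8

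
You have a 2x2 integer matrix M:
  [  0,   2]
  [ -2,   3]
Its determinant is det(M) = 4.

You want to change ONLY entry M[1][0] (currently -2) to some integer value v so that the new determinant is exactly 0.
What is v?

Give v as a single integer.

det is linear in entry M[1][0]: det = old_det + (v - -2) * C_10
Cofactor C_10 = -2
Want det = 0: 4 + (v - -2) * -2 = 0
  (v - -2) = -4 / -2 = 2
  v = -2 + (2) = 0

Answer: 0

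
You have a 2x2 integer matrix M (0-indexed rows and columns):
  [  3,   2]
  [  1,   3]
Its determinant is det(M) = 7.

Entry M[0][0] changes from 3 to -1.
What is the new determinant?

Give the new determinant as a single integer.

Answer: -5

Derivation:
det is linear in row 0: changing M[0][0] by delta changes det by delta * cofactor(0,0).
Cofactor C_00 = (-1)^(0+0) * minor(0,0) = 3
Entry delta = -1 - 3 = -4
Det delta = -4 * 3 = -12
New det = 7 + -12 = -5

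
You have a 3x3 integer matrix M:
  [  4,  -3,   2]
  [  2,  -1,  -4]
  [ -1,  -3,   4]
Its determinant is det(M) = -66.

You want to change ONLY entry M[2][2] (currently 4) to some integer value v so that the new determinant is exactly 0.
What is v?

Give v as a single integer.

Answer: 37

Derivation:
det is linear in entry M[2][2]: det = old_det + (v - 4) * C_22
Cofactor C_22 = 2
Want det = 0: -66 + (v - 4) * 2 = 0
  (v - 4) = 66 / 2 = 33
  v = 4 + (33) = 37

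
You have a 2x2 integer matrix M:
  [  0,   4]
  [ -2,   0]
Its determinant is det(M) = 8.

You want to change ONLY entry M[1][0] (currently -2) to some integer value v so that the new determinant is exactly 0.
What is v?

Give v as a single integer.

Answer: 0

Derivation:
det is linear in entry M[1][0]: det = old_det + (v - -2) * C_10
Cofactor C_10 = -4
Want det = 0: 8 + (v - -2) * -4 = 0
  (v - -2) = -8 / -4 = 2
  v = -2 + (2) = 0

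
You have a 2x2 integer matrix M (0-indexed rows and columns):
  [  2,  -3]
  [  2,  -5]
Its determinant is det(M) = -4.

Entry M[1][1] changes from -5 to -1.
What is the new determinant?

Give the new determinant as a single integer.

det is linear in row 1: changing M[1][1] by delta changes det by delta * cofactor(1,1).
Cofactor C_11 = (-1)^(1+1) * minor(1,1) = 2
Entry delta = -1 - -5 = 4
Det delta = 4 * 2 = 8
New det = -4 + 8 = 4

Answer: 4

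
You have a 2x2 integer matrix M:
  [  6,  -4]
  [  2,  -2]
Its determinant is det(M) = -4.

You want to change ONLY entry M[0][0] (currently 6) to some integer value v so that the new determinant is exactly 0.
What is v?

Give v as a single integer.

Answer: 4

Derivation:
det is linear in entry M[0][0]: det = old_det + (v - 6) * C_00
Cofactor C_00 = -2
Want det = 0: -4 + (v - 6) * -2 = 0
  (v - 6) = 4 / -2 = -2
  v = 6 + (-2) = 4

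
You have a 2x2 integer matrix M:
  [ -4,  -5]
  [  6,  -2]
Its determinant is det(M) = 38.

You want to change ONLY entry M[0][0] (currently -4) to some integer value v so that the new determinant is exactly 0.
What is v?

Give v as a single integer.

Answer: 15

Derivation:
det is linear in entry M[0][0]: det = old_det + (v - -4) * C_00
Cofactor C_00 = -2
Want det = 0: 38 + (v - -4) * -2 = 0
  (v - -4) = -38 / -2 = 19
  v = -4 + (19) = 15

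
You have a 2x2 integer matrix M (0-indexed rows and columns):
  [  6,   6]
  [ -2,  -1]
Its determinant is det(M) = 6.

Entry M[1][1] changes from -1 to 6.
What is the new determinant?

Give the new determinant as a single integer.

det is linear in row 1: changing M[1][1] by delta changes det by delta * cofactor(1,1).
Cofactor C_11 = (-1)^(1+1) * minor(1,1) = 6
Entry delta = 6 - -1 = 7
Det delta = 7 * 6 = 42
New det = 6 + 42 = 48

Answer: 48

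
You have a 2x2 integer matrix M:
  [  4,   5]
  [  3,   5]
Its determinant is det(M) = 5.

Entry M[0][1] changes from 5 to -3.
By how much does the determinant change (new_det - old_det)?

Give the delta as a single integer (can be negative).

Cofactor C_01 = -3
Entry delta = -3 - 5 = -8
Det delta = entry_delta * cofactor = -8 * -3 = 24

Answer: 24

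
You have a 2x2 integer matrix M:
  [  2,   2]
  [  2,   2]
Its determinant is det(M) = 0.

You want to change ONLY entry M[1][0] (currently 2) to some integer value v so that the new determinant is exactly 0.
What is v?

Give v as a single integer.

det is linear in entry M[1][0]: det = old_det + (v - 2) * C_10
Cofactor C_10 = -2
Want det = 0: 0 + (v - 2) * -2 = 0
  (v - 2) = 0 / -2 = 0
  v = 2 + (0) = 2

Answer: 2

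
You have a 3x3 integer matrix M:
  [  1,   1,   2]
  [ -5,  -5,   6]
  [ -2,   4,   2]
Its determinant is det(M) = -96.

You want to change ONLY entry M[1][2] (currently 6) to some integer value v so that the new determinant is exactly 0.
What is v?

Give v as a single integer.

Answer: -10

Derivation:
det is linear in entry M[1][2]: det = old_det + (v - 6) * C_12
Cofactor C_12 = -6
Want det = 0: -96 + (v - 6) * -6 = 0
  (v - 6) = 96 / -6 = -16
  v = 6 + (-16) = -10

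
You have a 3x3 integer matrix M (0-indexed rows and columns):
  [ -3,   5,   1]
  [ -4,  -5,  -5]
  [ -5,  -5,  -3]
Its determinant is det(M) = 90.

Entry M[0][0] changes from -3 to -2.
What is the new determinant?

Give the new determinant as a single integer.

Answer: 80

Derivation:
det is linear in row 0: changing M[0][0] by delta changes det by delta * cofactor(0,0).
Cofactor C_00 = (-1)^(0+0) * minor(0,0) = -10
Entry delta = -2 - -3 = 1
Det delta = 1 * -10 = -10
New det = 90 + -10 = 80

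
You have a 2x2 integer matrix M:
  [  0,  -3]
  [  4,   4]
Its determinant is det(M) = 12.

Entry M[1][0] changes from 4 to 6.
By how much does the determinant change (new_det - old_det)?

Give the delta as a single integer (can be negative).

Cofactor C_10 = 3
Entry delta = 6 - 4 = 2
Det delta = entry_delta * cofactor = 2 * 3 = 6

Answer: 6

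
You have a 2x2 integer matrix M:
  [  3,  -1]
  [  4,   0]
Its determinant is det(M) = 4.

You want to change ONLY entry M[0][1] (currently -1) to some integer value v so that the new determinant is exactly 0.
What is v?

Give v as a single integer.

Answer: 0

Derivation:
det is linear in entry M[0][1]: det = old_det + (v - -1) * C_01
Cofactor C_01 = -4
Want det = 0: 4 + (v - -1) * -4 = 0
  (v - -1) = -4 / -4 = 1
  v = -1 + (1) = 0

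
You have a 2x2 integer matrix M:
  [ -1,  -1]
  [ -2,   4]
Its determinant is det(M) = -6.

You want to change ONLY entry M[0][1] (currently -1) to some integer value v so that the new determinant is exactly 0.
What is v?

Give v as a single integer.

det is linear in entry M[0][1]: det = old_det + (v - -1) * C_01
Cofactor C_01 = 2
Want det = 0: -6 + (v - -1) * 2 = 0
  (v - -1) = 6 / 2 = 3
  v = -1 + (3) = 2

Answer: 2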